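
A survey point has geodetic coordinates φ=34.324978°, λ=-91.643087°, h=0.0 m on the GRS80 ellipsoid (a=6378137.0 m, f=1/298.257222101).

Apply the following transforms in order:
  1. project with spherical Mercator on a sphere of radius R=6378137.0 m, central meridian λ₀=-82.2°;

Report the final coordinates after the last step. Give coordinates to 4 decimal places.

E=-1051199.6364 m, N=4072522.5520 m

start: φ=34.324978°, λ=-91.643087°, h=0.000 m
→ merc (R=6378137.0, λ₀=-82.2°): E=-1051199.6364, N=4072522.5520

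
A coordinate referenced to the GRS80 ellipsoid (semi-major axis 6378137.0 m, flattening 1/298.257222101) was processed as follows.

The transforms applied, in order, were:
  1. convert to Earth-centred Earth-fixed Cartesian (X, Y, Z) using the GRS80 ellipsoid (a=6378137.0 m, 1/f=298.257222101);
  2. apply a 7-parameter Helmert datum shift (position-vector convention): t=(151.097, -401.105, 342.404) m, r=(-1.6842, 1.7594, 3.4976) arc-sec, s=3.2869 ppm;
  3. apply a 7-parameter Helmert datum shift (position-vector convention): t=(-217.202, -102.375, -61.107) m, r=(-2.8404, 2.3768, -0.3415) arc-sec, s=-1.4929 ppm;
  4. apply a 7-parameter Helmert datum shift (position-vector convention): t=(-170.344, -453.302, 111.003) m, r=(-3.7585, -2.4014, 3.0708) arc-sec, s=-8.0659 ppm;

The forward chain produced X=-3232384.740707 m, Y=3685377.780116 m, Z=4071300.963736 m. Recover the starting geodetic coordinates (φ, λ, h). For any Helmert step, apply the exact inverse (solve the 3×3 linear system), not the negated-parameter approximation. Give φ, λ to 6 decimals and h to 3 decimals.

φ=39.895159°, λ=131.243853°, h=3108.482 m

start: X=-3232384.7407, Y=3685377.7801, Z=4071300.9637 m
→ Helmert⁻¹: X=-3232138.1945, Y=3685834.7443, Z=4071327.5906
→ Helmert⁻¹: X=-3231978.8350, Y=3685881.2051, Z=4071408.2905
→ Helmert⁻¹: X=-3232091.5258, Y=3686291.7587, Z=4071055.0357
→ geod (Bowring, a=6378137.000): φ=39.89515900°, λ=131.24385300°, h=3108.4820 m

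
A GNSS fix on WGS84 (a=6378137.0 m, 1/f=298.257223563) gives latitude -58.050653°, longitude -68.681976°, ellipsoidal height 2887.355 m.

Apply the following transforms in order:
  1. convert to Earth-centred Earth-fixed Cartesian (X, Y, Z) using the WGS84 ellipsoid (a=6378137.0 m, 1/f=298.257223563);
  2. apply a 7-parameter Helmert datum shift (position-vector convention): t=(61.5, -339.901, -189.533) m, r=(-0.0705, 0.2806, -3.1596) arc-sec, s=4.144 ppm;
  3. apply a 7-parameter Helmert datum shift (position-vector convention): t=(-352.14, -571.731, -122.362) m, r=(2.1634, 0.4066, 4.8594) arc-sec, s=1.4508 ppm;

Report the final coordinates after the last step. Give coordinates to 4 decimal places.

X=1230251.0759 m, Y=-3154071.1967 m, Z=-5391553.3428 m

start: φ=-58.050653°, λ=-68.681976°, h=2887.355 m
→ ECEF (a=6378137.000, f=1/298.257223563): X=1230526.7994, Y=-3153206.7681, Z=-5391175.1868
→ Helmert 7p (PV): X=1230537.7630, Y=-3153580.4282, Z=-5391387.6570
→ Helmert 7p (PV): X=1230251.0759, Y=-3154071.1967, Z=-5391553.3428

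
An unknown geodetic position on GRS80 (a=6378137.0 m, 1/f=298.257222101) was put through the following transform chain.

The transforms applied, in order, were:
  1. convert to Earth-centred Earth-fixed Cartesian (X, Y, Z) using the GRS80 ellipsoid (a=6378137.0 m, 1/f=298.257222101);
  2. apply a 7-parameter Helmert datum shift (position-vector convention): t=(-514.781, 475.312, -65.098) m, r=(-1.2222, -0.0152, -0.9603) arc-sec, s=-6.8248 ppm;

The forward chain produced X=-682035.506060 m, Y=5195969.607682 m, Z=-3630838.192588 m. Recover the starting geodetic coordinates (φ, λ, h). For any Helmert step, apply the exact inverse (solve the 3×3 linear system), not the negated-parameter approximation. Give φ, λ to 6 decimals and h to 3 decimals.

φ=-34.897832°, λ=97.473364°, h=3828.923 m

start: X=-682035.5061, Y=5195969.6077, Z=-3630838.1926 m
→ Helmert⁻¹: X=-681549.8326, Y=5195548.0948, Z=-3630767.0382
→ geod (Bowring, a=6378137.000): φ=-34.89783200°, λ=97.47336400°, h=3828.9230 m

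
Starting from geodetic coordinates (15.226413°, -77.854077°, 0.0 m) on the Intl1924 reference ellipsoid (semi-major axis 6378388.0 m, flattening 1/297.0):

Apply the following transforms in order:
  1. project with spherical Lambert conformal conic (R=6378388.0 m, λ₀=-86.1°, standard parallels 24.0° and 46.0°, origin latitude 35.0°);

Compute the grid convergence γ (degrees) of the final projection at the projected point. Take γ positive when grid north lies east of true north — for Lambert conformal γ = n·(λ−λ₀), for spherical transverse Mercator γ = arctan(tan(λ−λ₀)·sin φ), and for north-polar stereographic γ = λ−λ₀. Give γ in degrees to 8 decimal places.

start: φ=15.226413°, λ=-77.854077°, h=0.000 m
→ into lcc (λ₀=-86.1°): φ=15.22641300°, λ−λ₀=8.24592300°
convergence γ = 4.75928526°

4.75928526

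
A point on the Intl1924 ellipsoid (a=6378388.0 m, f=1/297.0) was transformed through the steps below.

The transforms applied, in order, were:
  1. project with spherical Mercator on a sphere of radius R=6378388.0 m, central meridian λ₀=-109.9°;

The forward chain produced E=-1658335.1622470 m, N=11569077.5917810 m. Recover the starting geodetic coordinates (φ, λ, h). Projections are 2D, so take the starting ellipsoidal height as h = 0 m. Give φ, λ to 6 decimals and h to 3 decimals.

start: E=-1658335.1622, N=11569077.5918 m
→ merc⁻¹: φ=71.48055700°, λ=-124.79649200°

φ=71.480557°, λ=-124.796492°, h=0.000 m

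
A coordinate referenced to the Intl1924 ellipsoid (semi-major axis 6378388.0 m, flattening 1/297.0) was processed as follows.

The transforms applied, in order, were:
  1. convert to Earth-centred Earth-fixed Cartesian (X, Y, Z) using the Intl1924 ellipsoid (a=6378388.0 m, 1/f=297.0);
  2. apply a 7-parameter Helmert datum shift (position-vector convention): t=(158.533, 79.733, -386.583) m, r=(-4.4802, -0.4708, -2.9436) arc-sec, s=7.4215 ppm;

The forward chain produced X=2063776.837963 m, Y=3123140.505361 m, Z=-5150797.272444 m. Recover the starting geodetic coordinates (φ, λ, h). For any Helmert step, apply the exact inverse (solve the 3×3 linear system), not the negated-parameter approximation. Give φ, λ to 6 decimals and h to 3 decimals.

φ=-54.173308°, λ=56.546464°, h=2647.424 m

start: X=2063776.8380, Y=3123140.5054, Z=-5150797.2724 m
→ Helmert⁻¹: X=2063546.6635, Y=3123178.9115, Z=-5150309.3386
→ geod (Bowring, a=6378388.000): φ=-54.17330800°, λ=56.54646400°, h=2647.4240 m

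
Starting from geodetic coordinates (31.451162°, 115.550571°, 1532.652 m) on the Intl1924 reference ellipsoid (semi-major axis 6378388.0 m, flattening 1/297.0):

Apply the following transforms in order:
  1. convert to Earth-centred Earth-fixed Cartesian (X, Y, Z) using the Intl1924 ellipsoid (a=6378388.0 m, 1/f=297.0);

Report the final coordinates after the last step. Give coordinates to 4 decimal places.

start: φ=31.451162°, λ=115.550571°, h=1532.652 m
→ ECEF (a=6378388.000, f=1/297.0): X=-2349592.1434, Y=4914853.7389, Z=3309517.1573

X=-2349592.1434 m, Y=4914853.7389 m, Z=3309517.1573 m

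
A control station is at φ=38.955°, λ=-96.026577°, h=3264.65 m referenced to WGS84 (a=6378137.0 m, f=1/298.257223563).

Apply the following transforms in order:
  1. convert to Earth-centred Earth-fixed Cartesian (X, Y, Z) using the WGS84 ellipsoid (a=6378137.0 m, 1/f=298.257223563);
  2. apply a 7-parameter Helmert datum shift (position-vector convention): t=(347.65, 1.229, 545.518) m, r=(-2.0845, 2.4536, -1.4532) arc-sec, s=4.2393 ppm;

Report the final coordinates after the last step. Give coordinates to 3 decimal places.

X=-521336.944 m, Y=-4941521.926 m, Z=3991104.515 m

start: φ=38.955000°, λ=-96.026577°, h=3264.650 m
→ ECEF (a=6378137.000, f=1/298.257223563): X=-521695.0365, Y=-4941546.2098, Z=3990485.9356
→ Helmert 7p (PV): X=-521336.9445, Y=-4941521.9262, Z=3991104.5155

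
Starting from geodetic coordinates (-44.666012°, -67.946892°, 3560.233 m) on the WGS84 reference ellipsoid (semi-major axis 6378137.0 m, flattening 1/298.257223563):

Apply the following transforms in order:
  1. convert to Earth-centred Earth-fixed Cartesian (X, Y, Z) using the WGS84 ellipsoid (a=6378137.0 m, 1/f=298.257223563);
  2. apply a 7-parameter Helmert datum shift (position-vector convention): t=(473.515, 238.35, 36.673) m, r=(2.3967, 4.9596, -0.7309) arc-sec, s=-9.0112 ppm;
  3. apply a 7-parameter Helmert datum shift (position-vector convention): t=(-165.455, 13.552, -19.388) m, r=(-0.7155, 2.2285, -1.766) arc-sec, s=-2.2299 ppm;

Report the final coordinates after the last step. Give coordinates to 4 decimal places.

start: φ=-44.666012°, λ=-67.946892°, h=3560.233 m
→ ECEF (a=6378137.000, f=1/298.257223563): X=1706977.0127, Y=-4213667.2299, Z=-4463530.1278
→ Helmert 7p (PV): X=1707312.8910, Y=-4213345.0947, Z=-4463543.2370
→ Helmert 7p (PV): X=1707059.3308, Y=-4213352.2483, Z=-4463556.5022

X=1707059.3308 m, Y=-4213352.2483 m, Z=-4463556.5022 m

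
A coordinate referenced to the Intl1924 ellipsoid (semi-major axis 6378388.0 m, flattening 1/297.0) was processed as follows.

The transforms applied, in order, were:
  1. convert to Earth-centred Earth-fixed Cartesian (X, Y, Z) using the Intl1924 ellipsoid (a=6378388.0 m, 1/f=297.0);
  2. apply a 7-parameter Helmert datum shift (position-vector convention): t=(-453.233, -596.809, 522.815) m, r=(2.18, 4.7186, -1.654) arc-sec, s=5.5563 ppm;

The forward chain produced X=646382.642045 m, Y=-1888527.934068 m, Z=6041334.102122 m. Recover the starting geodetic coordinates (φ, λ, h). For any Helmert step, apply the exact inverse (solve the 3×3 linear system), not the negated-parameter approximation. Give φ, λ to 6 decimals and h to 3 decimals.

start: X=646382.6420, Y=-1888527.9341, Z=6041334.1021 m
→ Helmert⁻¹: X=646709.2272, Y=-1887851.6044, Z=6040812.4697
→ geod (Bowring, a=6378388.000): φ=71.83405900°, λ=-71.09040700°, h=2873.6390 m

φ=71.834059°, λ=-71.090407°, h=2873.639 m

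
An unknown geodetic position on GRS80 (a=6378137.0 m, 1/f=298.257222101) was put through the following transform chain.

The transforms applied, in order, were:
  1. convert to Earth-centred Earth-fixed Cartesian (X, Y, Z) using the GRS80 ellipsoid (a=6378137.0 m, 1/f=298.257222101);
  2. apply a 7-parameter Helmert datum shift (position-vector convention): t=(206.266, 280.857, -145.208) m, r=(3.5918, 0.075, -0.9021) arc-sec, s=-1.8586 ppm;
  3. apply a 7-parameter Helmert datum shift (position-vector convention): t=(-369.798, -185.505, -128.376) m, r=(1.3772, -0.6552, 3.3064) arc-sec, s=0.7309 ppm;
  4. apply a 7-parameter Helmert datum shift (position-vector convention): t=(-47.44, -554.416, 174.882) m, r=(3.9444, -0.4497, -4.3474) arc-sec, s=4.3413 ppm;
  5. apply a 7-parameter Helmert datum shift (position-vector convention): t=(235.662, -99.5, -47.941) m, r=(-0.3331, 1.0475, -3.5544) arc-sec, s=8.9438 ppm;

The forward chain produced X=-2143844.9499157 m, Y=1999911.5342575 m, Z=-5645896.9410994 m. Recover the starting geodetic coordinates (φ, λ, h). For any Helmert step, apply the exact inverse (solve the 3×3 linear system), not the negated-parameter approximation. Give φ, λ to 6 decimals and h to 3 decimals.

start: X=-2143844.9499, Y=1999911.5343, Z=-5645896.9411 m
→ Helmert⁻¹: X=-2144067.2279, Y=1999965.3172, Z=-5645806.1639
→ Helmert⁻¹: X=-2144064.9507, Y=2000357.8901, Z=-5645990.1134
→ Helmert⁻¹: X=-2143679.4515, Y=2000538.5993, Z=-5645864.1588
→ Helmert⁻¹: X=-2143896.3970, Y=2000153.7709, Z=-5645765.0532
→ geod (Bowring, a=6378137.000): φ=-62.71262500°, λ=136.98659400°, h=450.1360 m

φ=-62.712625°, λ=136.986594°, h=450.136 m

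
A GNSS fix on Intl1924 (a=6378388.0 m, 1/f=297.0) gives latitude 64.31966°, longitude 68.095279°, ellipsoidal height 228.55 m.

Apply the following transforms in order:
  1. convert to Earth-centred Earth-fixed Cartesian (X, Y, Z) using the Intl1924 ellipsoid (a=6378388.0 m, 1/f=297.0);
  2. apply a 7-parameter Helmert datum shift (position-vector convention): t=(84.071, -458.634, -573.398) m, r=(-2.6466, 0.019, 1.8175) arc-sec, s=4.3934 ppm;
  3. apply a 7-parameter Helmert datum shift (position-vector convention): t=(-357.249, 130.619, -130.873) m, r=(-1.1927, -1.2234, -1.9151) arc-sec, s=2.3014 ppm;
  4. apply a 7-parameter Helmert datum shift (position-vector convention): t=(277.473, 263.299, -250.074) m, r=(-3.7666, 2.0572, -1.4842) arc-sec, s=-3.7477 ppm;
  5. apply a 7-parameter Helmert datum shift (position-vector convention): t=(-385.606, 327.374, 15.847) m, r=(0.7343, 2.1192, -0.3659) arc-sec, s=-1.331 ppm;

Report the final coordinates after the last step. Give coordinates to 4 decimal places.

X=1033767.8746 m, Y=2572092.6415 m, Z=5724551.6902 m

start: φ=64.319660°, λ=68.095279°, h=228.550 m
→ ECEF (a=6378388.000, f=1/297.0): X=1034040.7514, Y=2571644.8583, Z=5725581.4952
→ Helmert 7p (PV): X=1034107.2326, Y=2571280.0998, Z=5725000.1596
→ Helmert 7p (PV): X=1033742.2808, Y=2571440.1391, Z=5724873.7275
→ Helmert 7p (PV): X=1034091.4800, Y=2571790.9043, Z=5724544.9314
→ Helmert 7p (PV): X=1033767.8746, Y=2572092.6415, Z=5724551.6902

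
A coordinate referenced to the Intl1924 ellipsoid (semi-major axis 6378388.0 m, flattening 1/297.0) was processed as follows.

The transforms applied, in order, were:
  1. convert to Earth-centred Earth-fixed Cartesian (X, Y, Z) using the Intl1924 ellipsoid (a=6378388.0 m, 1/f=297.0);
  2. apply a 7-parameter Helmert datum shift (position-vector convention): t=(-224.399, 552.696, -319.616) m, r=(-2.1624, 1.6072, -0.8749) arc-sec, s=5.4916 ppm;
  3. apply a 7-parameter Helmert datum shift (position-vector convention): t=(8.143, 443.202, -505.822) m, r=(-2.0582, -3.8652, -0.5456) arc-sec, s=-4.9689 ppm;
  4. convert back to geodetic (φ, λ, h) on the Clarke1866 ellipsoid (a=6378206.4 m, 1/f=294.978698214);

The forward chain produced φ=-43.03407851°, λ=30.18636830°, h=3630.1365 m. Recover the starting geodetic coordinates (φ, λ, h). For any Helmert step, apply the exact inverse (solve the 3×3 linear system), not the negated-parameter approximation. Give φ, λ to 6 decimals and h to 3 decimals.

start: φ=-43.034079°, λ=30.186368°, h=3630.136 m
→ ECEF (a=6378206.400, f=1/294.978698214): X=4038585.5526, Y=2349226.7675, Z=-4332545.5698
→ Helmert⁻¹: X=4038510.0843, Y=2348849.1466, Z=-4332113.5132
→ Helmert⁻¹: X=4038736.0959, Y=2348346.0976, Z=-4331714.0202
→ geod (Bowring, a=6378388.000): φ=-43.02921400°, λ=30.17610400°, h=2584.4560 m

φ=-43.029214°, λ=30.176104°, h=2584.456 m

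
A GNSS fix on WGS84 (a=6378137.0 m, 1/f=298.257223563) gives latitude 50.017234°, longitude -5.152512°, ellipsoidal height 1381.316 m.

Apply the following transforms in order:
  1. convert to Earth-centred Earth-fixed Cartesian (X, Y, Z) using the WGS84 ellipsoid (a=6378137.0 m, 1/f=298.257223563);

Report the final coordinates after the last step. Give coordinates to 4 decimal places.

start: φ=50.017234°, λ=-5.152512°, h=1381.316 m
→ ECEF (a=6378137.000, f=1/298.257223563): X=4090686.2183, Y=-368863.3352, Z=4865079.4087

X=4090686.2183 m, Y=-368863.3352 m, Z=4865079.4087 m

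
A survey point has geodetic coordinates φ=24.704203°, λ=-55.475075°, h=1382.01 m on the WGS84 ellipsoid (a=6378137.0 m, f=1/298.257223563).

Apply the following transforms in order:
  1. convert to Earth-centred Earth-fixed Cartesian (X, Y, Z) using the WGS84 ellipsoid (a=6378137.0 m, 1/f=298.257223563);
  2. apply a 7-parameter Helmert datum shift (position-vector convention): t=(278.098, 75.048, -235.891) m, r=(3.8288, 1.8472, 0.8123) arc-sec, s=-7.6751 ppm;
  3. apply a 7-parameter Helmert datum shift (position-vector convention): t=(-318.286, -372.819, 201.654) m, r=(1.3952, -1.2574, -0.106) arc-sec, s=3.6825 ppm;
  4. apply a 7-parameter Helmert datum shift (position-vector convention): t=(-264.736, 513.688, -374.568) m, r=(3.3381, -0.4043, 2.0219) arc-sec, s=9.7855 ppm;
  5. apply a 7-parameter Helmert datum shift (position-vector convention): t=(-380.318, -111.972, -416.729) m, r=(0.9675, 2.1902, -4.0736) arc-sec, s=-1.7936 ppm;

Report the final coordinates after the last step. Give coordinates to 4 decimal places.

X=3286018.5740 m, Y=-4777770.6497 m, Z=2648847.1591 m

start: φ=24.704203°, λ=-55.475075°, h=1382.010 m
→ ECEF (a=6378137.000, f=1/298.257223563): X=3286691.3106, Y=-4777711.6298, Z=2649920.6866
→ Helmert 7p (PV): X=3286986.7292, Y=-4777636.1579, Z=2649546.3377
→ Helmert 7p (PV): X=3286661.9405, Y=-4778046.1817, Z=2649745.4697
→ Helmert 7p (PV): X=3286471.0093, Y=-4777589.9144, Z=2649325.9465
→ Helmert 7p (PV): X=3286018.5740, Y=-4777770.6497, Z=2648847.1591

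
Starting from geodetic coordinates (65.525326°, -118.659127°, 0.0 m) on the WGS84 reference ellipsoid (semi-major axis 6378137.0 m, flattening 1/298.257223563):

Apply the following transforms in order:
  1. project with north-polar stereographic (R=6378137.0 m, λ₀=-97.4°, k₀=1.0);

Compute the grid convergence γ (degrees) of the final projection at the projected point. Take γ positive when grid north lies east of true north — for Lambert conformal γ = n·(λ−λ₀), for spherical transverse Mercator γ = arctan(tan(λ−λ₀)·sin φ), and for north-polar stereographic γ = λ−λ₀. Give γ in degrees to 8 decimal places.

start: φ=65.525326°, λ=-118.659127°, h=0.000 m
→ into stereo (λ₀=-97.4°): φ=65.52532600°, λ−λ₀=-21.25912700°
convergence γ = -21.25912700°

-21.25912700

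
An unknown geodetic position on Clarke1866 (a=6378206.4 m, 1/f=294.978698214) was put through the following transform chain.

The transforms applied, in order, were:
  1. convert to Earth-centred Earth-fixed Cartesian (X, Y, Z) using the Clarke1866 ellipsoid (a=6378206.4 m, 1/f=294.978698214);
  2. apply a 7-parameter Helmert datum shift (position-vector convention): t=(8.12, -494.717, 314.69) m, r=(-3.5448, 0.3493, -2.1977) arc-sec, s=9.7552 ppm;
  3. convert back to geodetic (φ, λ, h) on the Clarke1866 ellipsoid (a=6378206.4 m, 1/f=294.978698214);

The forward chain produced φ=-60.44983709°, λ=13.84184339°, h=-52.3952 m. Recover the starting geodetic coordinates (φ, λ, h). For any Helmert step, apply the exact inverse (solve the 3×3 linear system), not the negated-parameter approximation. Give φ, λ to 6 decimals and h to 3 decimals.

φ=-60.450040°, λ=13.852850°, h=213.692 m

start: φ=-60.449837°, λ=13.841843°, h=-52.395 m
→ ECEF (a=6378206.400, f=1/294.978698214): X=3062115.8001, Y=754499.3999, Z=-5525123.4741
→ Helmert⁻¹: X=3062079.1203, Y=755114.3347, Z=-5525366.1003
→ geod (Bowring, a=6378206.400): φ=-60.45004000°, λ=13.85285000°, h=213.6920 m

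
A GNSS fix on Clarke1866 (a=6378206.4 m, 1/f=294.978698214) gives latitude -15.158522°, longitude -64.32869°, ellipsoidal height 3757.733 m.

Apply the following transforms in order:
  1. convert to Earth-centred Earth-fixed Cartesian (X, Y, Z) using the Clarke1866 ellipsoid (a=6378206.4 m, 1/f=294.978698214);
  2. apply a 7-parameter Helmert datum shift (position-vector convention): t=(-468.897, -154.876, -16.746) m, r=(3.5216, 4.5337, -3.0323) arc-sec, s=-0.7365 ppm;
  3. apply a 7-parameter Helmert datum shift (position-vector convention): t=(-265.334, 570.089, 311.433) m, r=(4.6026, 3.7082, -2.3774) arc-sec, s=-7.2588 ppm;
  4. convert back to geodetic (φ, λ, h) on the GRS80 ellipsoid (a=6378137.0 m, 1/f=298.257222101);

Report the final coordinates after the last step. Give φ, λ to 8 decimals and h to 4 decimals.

φ=-15.15955064°, λ=-64.33496683°, h=3015.2284 m

start: φ=-15.158522°, λ=-64.328690°, h=3757.733 m
→ ECEF (a=6378206.400, f=1/294.978698214): X=2669138.7805, Y=-5553175.0710, Z=-1657917.4785
→ Helmert 7p (PV): X=2668549.8395, Y=-5553336.7901, Z=-1658086.4815
→ Helmert 7p (PV): X=2668171.3193, Y=-5552720.1496, Z=-1657934.9037
→ geod (Bowring, a=6378137.000): φ=-15.15955064°, λ=-64.33496683°, h=3015.2284 m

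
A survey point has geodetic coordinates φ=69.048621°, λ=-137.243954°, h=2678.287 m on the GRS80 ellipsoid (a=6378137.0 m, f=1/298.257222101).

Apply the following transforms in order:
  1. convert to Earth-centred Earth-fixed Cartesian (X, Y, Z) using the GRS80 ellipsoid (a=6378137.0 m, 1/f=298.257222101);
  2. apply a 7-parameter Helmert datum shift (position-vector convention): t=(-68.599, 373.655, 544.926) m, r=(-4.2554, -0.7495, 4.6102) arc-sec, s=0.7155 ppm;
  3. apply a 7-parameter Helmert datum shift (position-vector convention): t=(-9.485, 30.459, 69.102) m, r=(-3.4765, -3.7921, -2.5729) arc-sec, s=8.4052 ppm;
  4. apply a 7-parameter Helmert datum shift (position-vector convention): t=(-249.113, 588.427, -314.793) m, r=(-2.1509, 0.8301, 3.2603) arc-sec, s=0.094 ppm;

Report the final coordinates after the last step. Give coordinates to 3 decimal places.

X=-1680603.846 m, Y=-1552264.880 m, Z=5936813.769 m

start: φ=69.048621°, λ=-137.243954°, h=2678.287 m
→ ECEF (a=6378137.000, f=1/298.257222101): X=-1680194.2331, Y=-1553484.4049, Z=5936415.6419
→ Helmert 7p (PV): X=-1680250.8835, Y=-1553026.9424, Z=5936990.7597
→ Helmert 7p (PV): X=-1680403.0139, Y=-1552888.5115, Z=5937105.0480
→ Helmert 7p (PV): X=-1680603.8458, Y=-1552264.8803, Z=5936813.7691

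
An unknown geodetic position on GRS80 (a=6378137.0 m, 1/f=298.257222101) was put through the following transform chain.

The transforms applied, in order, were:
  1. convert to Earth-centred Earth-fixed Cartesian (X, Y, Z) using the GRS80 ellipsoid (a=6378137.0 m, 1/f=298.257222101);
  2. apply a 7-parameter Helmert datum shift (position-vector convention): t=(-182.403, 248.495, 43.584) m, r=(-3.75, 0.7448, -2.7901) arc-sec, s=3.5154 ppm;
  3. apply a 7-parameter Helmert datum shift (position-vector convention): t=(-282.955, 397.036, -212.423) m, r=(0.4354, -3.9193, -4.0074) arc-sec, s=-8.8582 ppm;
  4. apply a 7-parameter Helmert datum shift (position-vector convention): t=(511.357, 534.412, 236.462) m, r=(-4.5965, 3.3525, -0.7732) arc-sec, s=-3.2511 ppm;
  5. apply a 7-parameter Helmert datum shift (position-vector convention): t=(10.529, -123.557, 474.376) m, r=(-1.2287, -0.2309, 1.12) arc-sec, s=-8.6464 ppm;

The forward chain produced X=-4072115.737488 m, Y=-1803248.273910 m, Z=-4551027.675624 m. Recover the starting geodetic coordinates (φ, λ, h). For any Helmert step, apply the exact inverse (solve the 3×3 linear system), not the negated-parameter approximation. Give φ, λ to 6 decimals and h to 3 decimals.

φ=-45.814092°, λ=-156.103335°, h=1196.111 m

start: X=-4072115.7375, Y=-1803248.2739, Z=-4551027.6756 m
→ Helmert⁻¹: X=-4072176.3618, Y=-1803091.0829, Z=-4551547.5884
→ Helmert⁻¹: X=-4072620.2150, Y=-1803545.1884, Z=-4551905.2336
→ Helmert⁻¹: X=-4072424.7714, Y=-1804046.9331, Z=-4551651.9413
→ Helmert⁻¹: X=-4072187.2113, Y=-1804261.4161, Z=-4551727.0309
→ geod (Bowring, a=6378137.000): φ=-45.81409200°, λ=-156.10333500°, h=1196.1110 m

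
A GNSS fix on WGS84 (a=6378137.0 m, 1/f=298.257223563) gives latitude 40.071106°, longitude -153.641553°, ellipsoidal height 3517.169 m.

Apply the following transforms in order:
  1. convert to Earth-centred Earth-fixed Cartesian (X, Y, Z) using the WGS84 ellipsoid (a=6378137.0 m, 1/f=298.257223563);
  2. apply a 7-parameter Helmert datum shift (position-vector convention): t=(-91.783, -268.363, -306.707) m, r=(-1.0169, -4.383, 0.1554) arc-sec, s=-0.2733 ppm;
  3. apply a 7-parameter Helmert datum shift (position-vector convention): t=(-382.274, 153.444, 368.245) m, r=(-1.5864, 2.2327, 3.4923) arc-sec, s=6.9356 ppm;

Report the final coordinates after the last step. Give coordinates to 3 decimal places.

start: φ=40.071106°, λ=-153.641553°, h=3517.169 m
→ ECEF (a=6378137.000, f=1/298.257223563): X=-4381893.2683, Y=-2171231.1321, Z=4086294.6894
→ Helmert 7p (PV): X=-4382069.0491, Y=-2171482.0573, Z=4085904.4574
→ Helmert 7p (PV): X=-4382400.7215, Y=-2171386.4425, Z=4086365.1755

X=-4382400.722 m, Y=-2171386.443 m, Z=4086365.176 m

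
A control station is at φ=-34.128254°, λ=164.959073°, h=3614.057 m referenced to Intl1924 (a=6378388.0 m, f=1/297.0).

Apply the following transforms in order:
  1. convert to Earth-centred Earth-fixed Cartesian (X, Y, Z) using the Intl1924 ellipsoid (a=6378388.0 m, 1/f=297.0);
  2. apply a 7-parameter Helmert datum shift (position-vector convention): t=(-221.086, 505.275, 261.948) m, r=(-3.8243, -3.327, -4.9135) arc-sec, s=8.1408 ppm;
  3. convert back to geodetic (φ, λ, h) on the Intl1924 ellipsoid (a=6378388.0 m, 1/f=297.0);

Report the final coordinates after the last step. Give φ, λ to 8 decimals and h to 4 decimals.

start: φ=-34.128254°, λ=164.959073°, h=3614.057 m
→ ECEF (a=6378388.000, f=1/297.0): X=-5107332.3377, Y=1372416.4784, Z=-3560314.0769
→ Helmert 7p (PV): X=-5107504.8809, Y=1372988.5790, Z=-3560188.9392
→ geod (Bowring, a=6378388.000): φ=-34.12572787°, λ=164.95357264°, h=3804.7076 m

φ=-34.12572787°, λ=164.95357264°, h=3804.7076 m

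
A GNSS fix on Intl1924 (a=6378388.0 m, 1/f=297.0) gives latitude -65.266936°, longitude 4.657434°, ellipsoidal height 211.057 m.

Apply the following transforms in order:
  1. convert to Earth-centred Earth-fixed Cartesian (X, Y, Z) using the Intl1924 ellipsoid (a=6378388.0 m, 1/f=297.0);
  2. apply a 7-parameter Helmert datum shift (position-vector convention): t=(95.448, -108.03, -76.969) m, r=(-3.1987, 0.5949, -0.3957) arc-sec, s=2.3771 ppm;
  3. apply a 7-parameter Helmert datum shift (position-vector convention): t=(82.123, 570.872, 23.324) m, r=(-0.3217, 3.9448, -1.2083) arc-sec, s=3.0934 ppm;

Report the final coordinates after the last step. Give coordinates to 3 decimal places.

start: φ=-65.266936°, λ=4.657434°, h=211.057 m
→ ECEF (a=6378388.000, f=1/297.0): X=2667344.3809, Y=217300.7390, Z=-5770547.0303
→ Helmert 7p (PV): X=2667429.9431, Y=217098.6202, Z=-5770648.7793
→ Helmert 7p (PV): X=2667411.2257, Y=217645.5377, Z=-5770694.6594

X=2667411.226 m, Y=217645.538 m, Z=-5770694.659 m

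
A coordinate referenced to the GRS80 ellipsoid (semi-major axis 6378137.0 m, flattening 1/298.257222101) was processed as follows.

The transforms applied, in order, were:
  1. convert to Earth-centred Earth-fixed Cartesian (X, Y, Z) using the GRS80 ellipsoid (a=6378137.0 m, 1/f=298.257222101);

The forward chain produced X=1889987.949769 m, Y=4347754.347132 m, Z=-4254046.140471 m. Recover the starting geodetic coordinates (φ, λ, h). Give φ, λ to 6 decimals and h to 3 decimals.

φ=-42.093915°, λ=66.505203°, h=1038.101 m

start: X=1889987.9498, Y=4347754.3471, Z=-4254046.1405 m
→ geod (Bowring, a=6378137.000): φ=-42.09391500°, λ=66.50520300°, h=1038.1010 m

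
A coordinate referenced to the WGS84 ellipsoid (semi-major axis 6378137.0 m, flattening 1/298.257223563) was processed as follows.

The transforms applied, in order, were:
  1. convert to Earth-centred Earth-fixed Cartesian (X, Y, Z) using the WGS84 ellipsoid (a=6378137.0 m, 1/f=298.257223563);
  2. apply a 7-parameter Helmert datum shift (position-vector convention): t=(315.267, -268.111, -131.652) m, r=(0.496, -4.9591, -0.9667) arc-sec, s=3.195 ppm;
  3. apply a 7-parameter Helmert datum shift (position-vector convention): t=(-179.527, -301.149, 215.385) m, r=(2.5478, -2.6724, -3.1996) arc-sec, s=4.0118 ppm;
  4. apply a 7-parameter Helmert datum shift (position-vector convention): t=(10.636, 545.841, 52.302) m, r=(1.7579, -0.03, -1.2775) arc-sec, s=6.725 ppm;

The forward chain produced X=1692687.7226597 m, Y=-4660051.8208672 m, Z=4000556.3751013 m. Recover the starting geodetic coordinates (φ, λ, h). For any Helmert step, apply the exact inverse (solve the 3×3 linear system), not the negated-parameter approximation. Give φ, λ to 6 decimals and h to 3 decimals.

φ=39.088131°, λ=-70.035278°, h=784.042 m

start: X=1692687.7227, Y=-4660051.8209, Z=4000556.3751 m
→ Helmert⁻¹: X=1692695.1503, Y=-4660521.7413, Z=4000516.6432
→ Helmert⁻¹: X=1692992.0029, Y=-4660126.2223, Z=4000320.8374
→ Helmert⁻¹: X=1692789.3465, Y=-4659825.6699, Z=4000410.2147
→ geod (Bowring, a=6378137.000): φ=39.08813100°, λ=-70.03527800°, h=784.0420 m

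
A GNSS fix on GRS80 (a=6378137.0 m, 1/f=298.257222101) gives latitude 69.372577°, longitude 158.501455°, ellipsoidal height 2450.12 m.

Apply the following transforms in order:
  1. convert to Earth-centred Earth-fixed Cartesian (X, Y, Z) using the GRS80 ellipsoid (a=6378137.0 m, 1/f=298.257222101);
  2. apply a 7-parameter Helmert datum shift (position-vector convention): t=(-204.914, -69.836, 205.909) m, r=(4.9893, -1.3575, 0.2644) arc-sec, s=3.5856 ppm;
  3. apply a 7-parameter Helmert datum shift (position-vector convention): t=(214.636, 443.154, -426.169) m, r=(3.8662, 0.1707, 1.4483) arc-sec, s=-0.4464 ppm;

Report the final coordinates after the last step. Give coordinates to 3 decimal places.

X=-2097621.444 m, Y=826301.660 m, Z=5948855.844 m

start: φ=69.372577°, λ=158.501455°, h=2450.120 m
→ ECEF (a=6378137.000, f=1/298.257222101): X=-2097583.4930, Y=826198.5796, Z=5949034.0303
→ Helmert 7p (PV): X=-2097836.1400, Y=825985.1167, Z=5949267.4500
→ Helmert 7p (PV): X=-2097621.4437, Y=826301.6597, Z=5948855.8435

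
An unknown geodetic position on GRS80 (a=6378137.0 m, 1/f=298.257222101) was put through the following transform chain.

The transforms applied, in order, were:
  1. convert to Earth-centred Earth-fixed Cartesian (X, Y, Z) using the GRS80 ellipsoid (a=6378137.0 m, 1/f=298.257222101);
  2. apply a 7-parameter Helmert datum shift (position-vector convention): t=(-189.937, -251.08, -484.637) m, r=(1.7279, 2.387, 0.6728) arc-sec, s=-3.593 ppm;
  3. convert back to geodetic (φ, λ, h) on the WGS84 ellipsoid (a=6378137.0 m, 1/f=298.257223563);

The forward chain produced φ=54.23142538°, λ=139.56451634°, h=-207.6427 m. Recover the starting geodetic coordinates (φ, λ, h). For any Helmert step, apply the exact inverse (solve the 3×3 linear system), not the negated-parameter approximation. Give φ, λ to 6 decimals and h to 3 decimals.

φ=54.233022°, λ=139.559599°, h=218.860 m

start: φ=54.231425°, λ=139.564516°, h=-207.643 m
→ ECEF (a=6378137.000, f=1/298.257223563): X=-2843777.0887, Y=2423282.4210, Z=5151674.1621
→ Helmert⁻¹: X=-2843649.0864, Y=2423594.6441, Z=5152124.1001
→ geod (Bowring, a=6378137.000): φ=54.23302200°, λ=139.55959900°, h=218.8600 m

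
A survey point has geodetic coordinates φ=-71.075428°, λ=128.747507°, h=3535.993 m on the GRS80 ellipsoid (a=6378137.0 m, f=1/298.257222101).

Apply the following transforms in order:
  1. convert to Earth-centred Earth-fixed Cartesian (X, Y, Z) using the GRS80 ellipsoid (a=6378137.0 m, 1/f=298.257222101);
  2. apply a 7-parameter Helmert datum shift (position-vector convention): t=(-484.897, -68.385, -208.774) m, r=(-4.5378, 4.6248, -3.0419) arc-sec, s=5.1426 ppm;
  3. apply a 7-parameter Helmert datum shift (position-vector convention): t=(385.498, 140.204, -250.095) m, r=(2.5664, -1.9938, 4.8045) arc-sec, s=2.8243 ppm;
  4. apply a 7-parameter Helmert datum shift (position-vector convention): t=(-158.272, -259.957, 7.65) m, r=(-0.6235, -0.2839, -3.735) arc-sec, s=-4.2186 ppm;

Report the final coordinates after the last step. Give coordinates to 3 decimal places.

X=-1299629.470 m, Y=1618810.657 m, Z=-6014840.680 m

start: φ=-71.075428°, λ=128.747507°, h=3535.993 m
→ ECEF (a=6378137.000, f=1/298.257222101): X=-1299313.9792, Y=1619055.9753, Z=-6014361.3272
→ Helmert 7p (PV): X=-1299916.5335, Y=1618882.7624, Z=-6014607.5169
→ Helmert 7p (PV): X=-1299514.2767, Y=1619072.0952, Z=-6014867.0217
→ Helmert 7p (PV): X=-1299629.4701, Y=1618810.6575, Z=-6014840.6801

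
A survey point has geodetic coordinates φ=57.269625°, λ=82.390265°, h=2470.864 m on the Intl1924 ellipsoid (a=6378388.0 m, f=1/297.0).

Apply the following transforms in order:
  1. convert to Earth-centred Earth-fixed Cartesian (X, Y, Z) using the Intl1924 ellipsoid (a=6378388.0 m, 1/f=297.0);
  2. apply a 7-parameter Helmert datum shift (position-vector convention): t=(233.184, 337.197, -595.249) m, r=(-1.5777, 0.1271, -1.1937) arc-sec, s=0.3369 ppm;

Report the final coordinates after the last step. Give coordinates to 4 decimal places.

X=458218.0074 m, Y=3428195.8689 m, Z=5343764.5588 m

start: φ=57.269625°, λ=82.390265°, h=2470.864 m
→ ECEF (a=6378388.000, f=1/297.0): X=457961.5384, Y=3427819.2887, Z=5344384.5086
→ Helmert 7p (PV): X=458218.0074, Y=3428195.8689, Z=5343764.5588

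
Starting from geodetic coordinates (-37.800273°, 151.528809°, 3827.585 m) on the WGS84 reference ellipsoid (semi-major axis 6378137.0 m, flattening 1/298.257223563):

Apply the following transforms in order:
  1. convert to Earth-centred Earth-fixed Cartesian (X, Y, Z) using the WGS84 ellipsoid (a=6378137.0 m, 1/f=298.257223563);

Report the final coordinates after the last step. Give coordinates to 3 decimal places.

X=-4438421.329 m, Y=2406977.351 m, Z=-3890297.076 m

start: φ=-37.800273°, λ=151.528809°, h=3827.585 m
→ ECEF (a=6378137.000, f=1/298.257223563): X=-4438421.3285, Y=2406977.3505, Z=-3890297.0760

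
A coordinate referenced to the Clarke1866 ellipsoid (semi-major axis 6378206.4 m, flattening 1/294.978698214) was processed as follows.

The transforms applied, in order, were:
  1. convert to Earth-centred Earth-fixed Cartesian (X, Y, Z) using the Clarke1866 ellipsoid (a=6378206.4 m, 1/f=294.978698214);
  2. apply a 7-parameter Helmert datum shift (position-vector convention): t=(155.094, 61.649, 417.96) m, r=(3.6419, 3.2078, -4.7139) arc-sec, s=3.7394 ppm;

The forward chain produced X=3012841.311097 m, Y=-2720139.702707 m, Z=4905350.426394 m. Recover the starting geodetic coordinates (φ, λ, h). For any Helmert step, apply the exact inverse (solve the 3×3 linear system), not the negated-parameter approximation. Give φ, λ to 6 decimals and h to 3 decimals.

φ=50.583135°, λ=-42.077877°, h=1273.025 m

start: X=3012841.3111, Y=-2720139.7027, Z=4905350.4264 m
→ Helmert⁻¹: X=3012660.8322, Y=-2720035.7246, Z=4905009.0035
→ geod (Bowring, a=6378206.400): φ=50.58313500°, λ=-42.07787700°, h=1273.0250 m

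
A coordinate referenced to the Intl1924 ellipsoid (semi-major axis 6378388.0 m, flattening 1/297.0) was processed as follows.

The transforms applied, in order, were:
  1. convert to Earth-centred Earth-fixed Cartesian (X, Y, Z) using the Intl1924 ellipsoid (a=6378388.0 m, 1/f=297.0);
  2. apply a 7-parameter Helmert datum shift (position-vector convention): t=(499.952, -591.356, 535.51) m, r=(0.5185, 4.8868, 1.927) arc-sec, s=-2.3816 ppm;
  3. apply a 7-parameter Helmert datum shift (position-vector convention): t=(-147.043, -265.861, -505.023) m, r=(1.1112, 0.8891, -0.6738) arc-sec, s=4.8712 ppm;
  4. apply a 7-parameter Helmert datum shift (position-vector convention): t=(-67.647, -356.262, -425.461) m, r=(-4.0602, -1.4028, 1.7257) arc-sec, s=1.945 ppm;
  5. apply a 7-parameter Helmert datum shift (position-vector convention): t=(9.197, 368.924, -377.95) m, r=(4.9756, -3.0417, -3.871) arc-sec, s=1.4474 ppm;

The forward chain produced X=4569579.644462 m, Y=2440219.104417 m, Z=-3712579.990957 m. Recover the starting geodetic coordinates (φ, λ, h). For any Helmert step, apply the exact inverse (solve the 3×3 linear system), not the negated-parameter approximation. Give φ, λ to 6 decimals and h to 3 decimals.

φ=-35.804785°, λ=28.112287°, h=1848.129 m

start: X=4569579.6445, Y=2440219.1044, Z=-3712579.9910 m
→ Helmert⁻¹: X=4569463.3005, Y=2439842.8546, Z=-3712322.9067
→ Helmert⁻¹: X=4569517.2315, Y=2440229.2059, Z=-3711873.2688
→ Helmert⁻¹: X=4569650.0403, Y=2440478.1125, Z=-3711343.6171
→ Helmert⁻¹: X=4569271.7143, Y=2441023.2638, Z=-3711785.8489
→ geod (Bowring, a=6378388.000): φ=-35.80478500°, λ=28.11228700°, h=1848.1290 m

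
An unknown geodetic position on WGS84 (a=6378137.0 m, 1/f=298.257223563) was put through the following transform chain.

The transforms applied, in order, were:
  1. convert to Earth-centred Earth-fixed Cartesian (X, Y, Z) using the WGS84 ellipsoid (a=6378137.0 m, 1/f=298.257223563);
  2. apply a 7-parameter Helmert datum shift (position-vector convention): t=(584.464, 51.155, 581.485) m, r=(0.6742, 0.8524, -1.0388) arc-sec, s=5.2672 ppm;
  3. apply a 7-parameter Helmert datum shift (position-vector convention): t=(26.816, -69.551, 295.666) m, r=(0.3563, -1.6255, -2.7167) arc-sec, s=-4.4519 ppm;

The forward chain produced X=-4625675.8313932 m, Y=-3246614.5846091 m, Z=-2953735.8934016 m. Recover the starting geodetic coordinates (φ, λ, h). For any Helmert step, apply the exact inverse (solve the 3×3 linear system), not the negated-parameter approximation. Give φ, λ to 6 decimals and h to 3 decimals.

start: X=-4625675.8314, Y=-3246614.5846, Z=-2953735.8934 m
→ Helmert⁻¹: X=-4625703.7590, Y=-3246625.5145, Z=-2954002.6488
→ Helmert⁻¹: X=-4626235.2945, Y=-3246692.5249, Z=-2954577.0775
→ geod (Bowring, a=6378137.000): φ=-27.75723100°, λ=-144.93881700°, h=3977.6000 m

φ=-27.757231°, λ=-144.938817°, h=3977.600 m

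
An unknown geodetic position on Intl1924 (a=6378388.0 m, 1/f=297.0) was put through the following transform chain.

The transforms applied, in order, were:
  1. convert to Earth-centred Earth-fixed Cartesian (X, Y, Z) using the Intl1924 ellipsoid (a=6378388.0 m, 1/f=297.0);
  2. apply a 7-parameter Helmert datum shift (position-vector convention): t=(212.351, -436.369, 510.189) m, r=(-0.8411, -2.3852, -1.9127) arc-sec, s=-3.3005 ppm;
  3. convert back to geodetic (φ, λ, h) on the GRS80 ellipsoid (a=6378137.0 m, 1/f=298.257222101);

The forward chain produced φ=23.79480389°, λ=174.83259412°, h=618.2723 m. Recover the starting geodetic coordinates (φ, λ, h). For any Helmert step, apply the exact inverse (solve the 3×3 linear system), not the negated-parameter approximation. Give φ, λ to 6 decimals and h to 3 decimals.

φ=23.790967°, λ=174.829125°, h=426.996 m

start: φ=23.794804°, λ=174.832594°, h=618.272 m
→ ECEF (a=6378137.000, f=1/298.257222101): X=-5815985.8132, Y=525960.3758, Z=2557754.3505
→ Helmert⁻¹: X=-5816192.6690, Y=526334.1202, Z=2557322.0051
→ geod (Bowring, a=6378388.000): φ=23.79096700°, λ=174.82912500°, h=426.9960 m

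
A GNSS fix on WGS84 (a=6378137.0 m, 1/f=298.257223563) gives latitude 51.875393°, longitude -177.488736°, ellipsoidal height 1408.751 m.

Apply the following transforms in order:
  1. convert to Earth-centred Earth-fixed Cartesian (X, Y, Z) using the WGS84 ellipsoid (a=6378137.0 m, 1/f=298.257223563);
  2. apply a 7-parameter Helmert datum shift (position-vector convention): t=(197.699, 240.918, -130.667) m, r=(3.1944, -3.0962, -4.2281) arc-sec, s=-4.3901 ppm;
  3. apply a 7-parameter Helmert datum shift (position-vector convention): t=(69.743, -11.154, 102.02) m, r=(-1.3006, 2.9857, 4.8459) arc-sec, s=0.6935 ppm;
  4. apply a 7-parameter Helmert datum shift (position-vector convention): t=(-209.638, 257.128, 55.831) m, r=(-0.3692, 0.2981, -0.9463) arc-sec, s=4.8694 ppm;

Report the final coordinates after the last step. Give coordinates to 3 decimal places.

start: φ=51.875393°, λ=-177.488736°, h=1408.751 m
→ ECEF (a=6378137.000, f=1/298.257223563): X=-3942955.9628, Y=-172929.8206, Z=4995363.8287
→ Helmert 7p (PV): X=-3942819.4827, Y=-172684.6817, Z=4995149.3668
→ Helmert 7p (PV): X=-3942676.1118, Y=-172757.0897, Z=4995313.0124
→ Helmert 7p (PV): X=-3942898.5214, Y=-172473.7733, Z=4995399.1749

X=-3942898.521 m, Y=-172473.773 m, Z=4995399.175 m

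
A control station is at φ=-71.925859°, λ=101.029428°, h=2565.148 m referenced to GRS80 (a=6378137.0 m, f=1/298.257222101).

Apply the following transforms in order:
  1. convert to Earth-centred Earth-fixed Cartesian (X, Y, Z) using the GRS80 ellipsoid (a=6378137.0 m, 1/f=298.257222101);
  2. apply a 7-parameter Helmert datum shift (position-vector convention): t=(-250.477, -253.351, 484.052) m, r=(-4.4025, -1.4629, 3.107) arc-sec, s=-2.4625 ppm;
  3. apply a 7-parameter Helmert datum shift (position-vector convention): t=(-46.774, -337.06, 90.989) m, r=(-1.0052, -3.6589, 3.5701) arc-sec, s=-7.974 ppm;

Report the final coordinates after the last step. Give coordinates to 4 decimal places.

start: φ=-71.925859°, λ=101.029428°, h=2565.148 m
→ ECEF (a=6378137.000, f=1/298.257222101): X=-379873.2040, Y=1948933.3971, Z=-6043563.2316
→ Helmert 7p (PV): X=-380109.2397, Y=1948540.5317, Z=-6043108.5893
→ Helmert 7p (PV): X=-380079.5115, Y=1948151.9051, Z=-6042985.6510

X=-380079.5115 m, Y=1948151.9051 m, Z=-6042985.6510 m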